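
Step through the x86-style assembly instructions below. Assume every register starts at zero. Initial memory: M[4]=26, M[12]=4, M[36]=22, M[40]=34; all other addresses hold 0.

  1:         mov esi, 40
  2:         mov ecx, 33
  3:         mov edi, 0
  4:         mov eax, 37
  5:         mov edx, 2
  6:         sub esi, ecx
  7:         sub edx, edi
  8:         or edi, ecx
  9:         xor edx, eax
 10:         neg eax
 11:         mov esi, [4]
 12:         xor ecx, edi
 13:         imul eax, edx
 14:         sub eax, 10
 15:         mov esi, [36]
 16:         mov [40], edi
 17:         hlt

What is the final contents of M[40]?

mov esi, 40 → esi=40
mov ecx, 33 → ecx=33
mov edi, 0 → edi=0
mov eax, 37 → eax=37
mov edx, 2 → edx=2
sub esi, ecx → esi=40-33=7
sub edx, edi → edx=2-0=2
or edi, ecx → edi=0|33=33
xor edx, eax → edx=2^37=39
neg eax → eax=-(37)=-37
mov esi, [4] → esi=M[4]=26
xor ecx, edi → ecx=33^33=0
imul eax, edx → eax=(-37)*39=-1443
sub eax, 10 → eax=(-1443)-10=-1453
mov esi, [36] → esi=M[36]=22
mov [40], edi → M[40]=33
halt.

33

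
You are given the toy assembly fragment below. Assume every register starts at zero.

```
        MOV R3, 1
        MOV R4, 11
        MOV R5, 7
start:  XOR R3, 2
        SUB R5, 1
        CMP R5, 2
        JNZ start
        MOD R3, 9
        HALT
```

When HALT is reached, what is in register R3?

MOV R3, 1 → R3=1
MOV R4, 11 → R4=11
MOV R5, 7 → R5=7
XOR R3, 2 → R3=1^2=3
SUB R5, 1 → R5=7-1=6
CMP R5, 2  (cmp 6,2)
JNZ start: taken
XOR R3, 2 → R3=3^2=1
SUB R5, 1 → R5=6-1=5
CMP R5, 2  (cmp 5,2)
JNZ start: taken
XOR R3, 2 → R3=1^2=3
SUB R5, 1 → R5=5-1=4
CMP R5, 2  (cmp 4,2)
JNZ start: taken
XOR R3, 2 → R3=3^2=1
SUB R5, 1 → R5=4-1=3
CMP R5, 2  (cmp 3,2)
JNZ start: taken
XOR R3, 2 → R3=1^2=3
SUB R5, 1 → R5=3-1=2
CMP R5, 2  (cmp 2,2)
JNZ start: not taken
MOD R3, 9 → R3=3%9=3
halt.

3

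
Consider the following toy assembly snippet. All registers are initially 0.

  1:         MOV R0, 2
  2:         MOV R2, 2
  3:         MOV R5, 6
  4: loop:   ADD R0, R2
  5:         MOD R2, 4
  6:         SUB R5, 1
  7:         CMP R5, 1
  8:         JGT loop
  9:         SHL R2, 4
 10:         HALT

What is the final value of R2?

32

MOV R0, 2 → R0=2
MOV R2, 2 → R2=2
MOV R5, 6 → R5=6
ADD R0, R2 → R0=2+2=4
MOD R2, 4 → R2=2%4=2
SUB R5, 1 → R5=6-1=5
CMP R5, 1  (cmp 5,1)
JGT loop: taken
ADD R0, R2 → R0=4+2=6
MOD R2, 4 → R2=2%4=2
SUB R5, 1 → R5=5-1=4
CMP R5, 1  (cmp 4,1)
JGT loop: taken
ADD R0, R2 → R0=6+2=8
MOD R2, 4 → R2=2%4=2
SUB R5, 1 → R5=4-1=3
CMP R5, 1  (cmp 3,1)
JGT loop: taken
ADD R0, R2 → R0=8+2=10
MOD R2, 4 → R2=2%4=2
SUB R5, 1 → R5=3-1=2
CMP R5, 1  (cmp 2,1)
JGT loop: taken
ADD R0, R2 → R0=10+2=12
MOD R2, 4 → R2=2%4=2
SUB R5, 1 → R5=2-1=1
CMP R5, 1  (cmp 1,1)
JGT loop: not taken
SHL R2, 4 → R2=2<<4=32
halt.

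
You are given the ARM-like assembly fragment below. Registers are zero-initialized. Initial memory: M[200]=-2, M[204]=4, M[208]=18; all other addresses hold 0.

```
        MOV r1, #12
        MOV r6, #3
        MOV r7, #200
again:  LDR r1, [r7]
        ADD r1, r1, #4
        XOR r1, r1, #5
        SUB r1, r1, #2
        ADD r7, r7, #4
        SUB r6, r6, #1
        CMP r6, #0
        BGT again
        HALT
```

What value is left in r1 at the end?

17

r1=12
r6=3
r7=200
r1=M[200]=-2
r1=(-2)+4=2
r1=2^5=7
r1=7-2=5
r7=200+4=204
r6=3-1=2
CMP r6, #0  (cmp 2,0)
BGT again: taken
r1=M[204]=4
r1=4+4=8
r1=8^5=13
r1=13-2=11
r7=204+4=208
r6=2-1=1
CMP r6, #0  (cmp 1,0)
BGT again: taken
r1=M[208]=18
r1=18+4=22
r1=22^5=19
r1=19-2=17
r7=208+4=212
r6=1-1=0
CMP r6, #0  (cmp 0,0)
BGT again: not taken
halt.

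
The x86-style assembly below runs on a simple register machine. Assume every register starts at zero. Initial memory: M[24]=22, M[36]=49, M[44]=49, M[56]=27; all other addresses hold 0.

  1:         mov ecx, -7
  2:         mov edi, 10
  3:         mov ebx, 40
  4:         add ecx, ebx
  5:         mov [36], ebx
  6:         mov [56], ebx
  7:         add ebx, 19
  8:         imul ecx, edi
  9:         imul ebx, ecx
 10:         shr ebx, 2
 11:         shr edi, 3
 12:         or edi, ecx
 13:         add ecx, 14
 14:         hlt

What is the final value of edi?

mov ecx, -7 → ecx=-7
mov edi, 10 → edi=10
mov ebx, 40 → ebx=40
add ecx, ebx → ecx=(-7)+40=33
mov [36], ebx → M[36]=40
mov [56], ebx → M[56]=40
add ebx, 19 → ebx=40+19=59
imul ecx, edi → ecx=33*10=330
imul ebx, ecx → ebx=59*330=19470
shr ebx, 2 → ebx=19470>>2=4867
shr edi, 3 → edi=10>>3=1
or edi, ecx → edi=1|330=331
add ecx, 14 → ecx=330+14=344
halt.

331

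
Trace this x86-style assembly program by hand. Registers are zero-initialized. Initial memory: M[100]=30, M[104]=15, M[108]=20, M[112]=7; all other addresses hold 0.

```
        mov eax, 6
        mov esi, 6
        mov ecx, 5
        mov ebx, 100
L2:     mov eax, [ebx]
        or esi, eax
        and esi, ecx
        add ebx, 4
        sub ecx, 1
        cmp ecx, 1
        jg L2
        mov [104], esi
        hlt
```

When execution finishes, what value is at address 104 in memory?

eax=6
esi=6
ecx=5
ebx=100
eax=M[100]=30
esi=6|30=30
esi=30&5=4
ebx=100+4=104
ecx=5-1=4
cmp ecx, 1  (cmp 4,1)
jg L2: taken
eax=M[104]=15
esi=4|15=15
esi=15&4=4
ebx=104+4=108
ecx=4-1=3
cmp ecx, 1  (cmp 3,1)
jg L2: taken
eax=M[108]=20
esi=4|20=20
esi=20&3=0
ebx=108+4=112
ecx=3-1=2
cmp ecx, 1  (cmp 2,1)
jg L2: taken
eax=M[112]=7
esi=0|7=7
esi=7&2=2
ebx=112+4=116
ecx=2-1=1
cmp ecx, 1  (cmp 1,1)
jg L2: not taken
mov [104], esi → M[104]=2
halt.

2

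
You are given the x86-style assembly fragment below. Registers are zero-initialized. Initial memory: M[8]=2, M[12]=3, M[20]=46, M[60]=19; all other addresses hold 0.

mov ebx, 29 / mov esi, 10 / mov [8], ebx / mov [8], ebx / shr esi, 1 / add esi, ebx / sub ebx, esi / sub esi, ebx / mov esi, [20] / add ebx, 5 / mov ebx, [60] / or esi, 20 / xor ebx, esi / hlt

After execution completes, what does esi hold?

62

mov ebx, 29 → ebx=29
mov esi, 10 → esi=10
mov [8], ebx → M[8]=29
mov [8], ebx → M[8]=29
shr esi, 1 → esi=10>>1=5
add esi, ebx → esi=5+29=34
sub ebx, esi → ebx=29-34=-5
sub esi, ebx → esi=34-(-5)=39
mov esi, [20] → esi=M[20]=46
add ebx, 5 → ebx=(-5)+5=0
mov ebx, [60] → ebx=M[60]=19
or esi, 20 → esi=46|20=62
xor ebx, esi → ebx=19^62=45
halt.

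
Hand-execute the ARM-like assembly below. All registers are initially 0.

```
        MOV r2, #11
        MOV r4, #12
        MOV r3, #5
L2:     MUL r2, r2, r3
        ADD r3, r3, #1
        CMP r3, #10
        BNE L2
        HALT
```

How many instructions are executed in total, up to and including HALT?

24

after MOV r2, #11: r2=11
after MOV r4, #12: r4=12
after MOV r3, #5: r3=5
after MUL r2, r2, r3: r2=11*5=55
after ADD r3, r3, #1: r3=5+1=6
CMP r3, #10  (cmp 6,10)
BNE L2: taken
after MUL r2, r2, r3: r2=55*6=330
after ADD r3, r3, #1: r3=6+1=7
CMP r3, #10  (cmp 7,10)
BNE L2: taken
after MUL r2, r2, r3: r2=330*7=2310
after ADD r3, r3, #1: r3=7+1=8
CMP r3, #10  (cmp 8,10)
BNE L2: taken
after MUL r2, r2, r3: r2=2310*8=18480
after ADD r3, r3, #1: r3=8+1=9
CMP r3, #10  (cmp 9,10)
BNE L2: taken
after MUL r2, r2, r3: r2=18480*9=166320
after ADD r3, r3, #1: r3=9+1=10
CMP r3, #10  (cmp 10,10)
BNE L2: not taken
halt.
Total executed instructions: 24.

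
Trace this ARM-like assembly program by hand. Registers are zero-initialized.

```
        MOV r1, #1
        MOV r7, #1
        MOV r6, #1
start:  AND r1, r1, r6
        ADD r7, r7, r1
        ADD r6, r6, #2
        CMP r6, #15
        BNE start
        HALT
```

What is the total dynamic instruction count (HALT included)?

39

MOV r1, #1 → r1=1
MOV r7, #1 → r7=1
MOV r6, #1 → r6=1
AND r1, r1, r6 → r1=1&1=1
ADD r7, r7, r1 → r7=1+1=2
ADD r6, r6, #2 → r6=1+2=3
CMP r6, #15  (cmp 3,15)
BNE start: taken
AND r1, r1, r6 → r1=1&3=1
ADD r7, r7, r1 → r7=2+1=3
ADD r6, r6, #2 → r6=3+2=5
CMP r6, #15  (cmp 5,15)
BNE start: taken
AND r1, r1, r6 → r1=1&5=1
ADD r7, r7, r1 → r7=3+1=4
ADD r6, r6, #2 → r6=5+2=7
CMP r6, #15  (cmp 7,15)
BNE start: taken
AND r1, r1, r6 → r1=1&7=1
ADD r7, r7, r1 → r7=4+1=5
ADD r6, r6, #2 → r6=7+2=9
CMP r6, #15  (cmp 9,15)
BNE start: taken
AND r1, r1, r6 → r1=1&9=1
ADD r7, r7, r1 → r7=5+1=6
ADD r6, r6, #2 → r6=9+2=11
CMP r6, #15  (cmp 11,15)
BNE start: taken
AND r1, r1, r6 → r1=1&11=1
ADD r7, r7, r1 → r7=6+1=7
ADD r6, r6, #2 → r6=11+2=13
CMP r6, #15  (cmp 13,15)
BNE start: taken
AND r1, r1, r6 → r1=1&13=1
ADD r7, r7, r1 → r7=7+1=8
ADD r6, r6, #2 → r6=13+2=15
CMP r6, #15  (cmp 15,15)
BNE start: not taken
halt.
Total executed instructions: 39.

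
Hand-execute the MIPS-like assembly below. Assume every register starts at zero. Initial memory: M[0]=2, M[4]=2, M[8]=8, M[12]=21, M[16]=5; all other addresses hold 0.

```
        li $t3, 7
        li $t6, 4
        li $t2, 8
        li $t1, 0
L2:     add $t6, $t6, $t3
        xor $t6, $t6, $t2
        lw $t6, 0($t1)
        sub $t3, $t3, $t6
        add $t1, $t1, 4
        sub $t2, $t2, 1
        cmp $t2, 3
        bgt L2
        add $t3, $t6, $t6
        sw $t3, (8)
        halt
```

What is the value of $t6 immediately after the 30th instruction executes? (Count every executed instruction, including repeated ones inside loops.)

li $t3, 7 → $t3=7
li $t6, 4 → $t6=4
li $t2, 8 → $t2=8
li $t1, 0 → $t1=0
add $t6, $t6, $t3 → $t6=4+7=11
xor $t6, $t6, $t2 → $t6=11^8=3
lw $t6, 0($t1) → $t6=M[0]=2
sub $t3, $t3, $t6 → $t3=7-2=5
add $t1, $t1, 4 → $t1=0+4=4
sub $t2, $t2, 1 → $t2=8-1=7
cmp $t2, 3  (cmp 7,3)
bgt L2: taken
add $t6, $t6, $t3 → $t6=2+5=7
xor $t6, $t6, $t2 → $t6=7^7=0
lw $t6, 0($t1) → $t6=M[4]=2
sub $t3, $t3, $t6 → $t3=5-2=3
add $t1, $t1, 4 → $t1=4+4=8
sub $t2, $t2, 1 → $t2=7-1=6
cmp $t2, 3  (cmp 6,3)
bgt L2: taken
add $t6, $t6, $t3 → $t6=2+3=5
xor $t6, $t6, $t2 → $t6=5^6=3
lw $t6, 0($t1) → $t6=M[8]=8
sub $t3, $t3, $t6 → $t3=3-8=-5
add $t1, $t1, 4 → $t1=8+4=12
sub $t2, $t2, 1 → $t2=6-1=5
cmp $t2, 3  (cmp 5,3)
bgt L2: taken
add $t6, $t6, $t3 → $t6=8+(-5)=3
xor $t6, $t6, $t2 → $t6=3^5=6
After step 30: $t6 = 6.

6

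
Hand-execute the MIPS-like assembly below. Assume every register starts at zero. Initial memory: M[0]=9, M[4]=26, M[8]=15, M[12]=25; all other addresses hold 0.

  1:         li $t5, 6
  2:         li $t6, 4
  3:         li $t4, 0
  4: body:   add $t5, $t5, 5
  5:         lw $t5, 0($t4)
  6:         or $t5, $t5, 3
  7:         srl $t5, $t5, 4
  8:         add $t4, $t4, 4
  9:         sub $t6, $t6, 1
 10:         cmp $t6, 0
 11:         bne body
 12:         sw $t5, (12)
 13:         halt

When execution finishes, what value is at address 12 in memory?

$t5=6
$t6=4
$t4=0
$t5=6+5=11
$t5=M[0]=9
$t5=9|3=11
$t5=11>>4=0
$t4=0+4=4
$t6=4-1=3
cmp $t6, 0  (cmp 3,0)
bne body: taken
$t5=0+5=5
$t5=M[4]=26
$t5=26|3=27
$t5=27>>4=1
$t4=4+4=8
$t6=3-1=2
cmp $t6, 0  (cmp 2,0)
bne body: taken
$t5=1+5=6
$t5=M[8]=15
$t5=15|3=15
$t5=15>>4=0
$t4=8+4=12
$t6=2-1=1
cmp $t6, 0  (cmp 1,0)
bne body: taken
$t5=0+5=5
$t5=M[12]=25
$t5=25|3=27
$t5=27>>4=1
$t4=12+4=16
$t6=1-1=0
cmp $t6, 0  (cmp 0,0)
bne body: not taken
sw $t5, (12) → M[12]=1
halt.

1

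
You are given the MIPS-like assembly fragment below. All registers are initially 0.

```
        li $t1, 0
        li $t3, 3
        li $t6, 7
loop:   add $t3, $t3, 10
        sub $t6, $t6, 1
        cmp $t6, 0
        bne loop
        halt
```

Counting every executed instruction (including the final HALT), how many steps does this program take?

32

$t1=0
$t3=3
$t6=7
$t3=3+10=13
$t6=7-1=6
cmp $t6, 0  (cmp 6,0)
bne loop: taken
$t3=13+10=23
$t6=6-1=5
cmp $t6, 0  (cmp 5,0)
bne loop: taken
$t3=23+10=33
$t6=5-1=4
cmp $t6, 0  (cmp 4,0)
bne loop: taken
$t3=33+10=43
$t6=4-1=3
cmp $t6, 0  (cmp 3,0)
bne loop: taken
$t3=43+10=53
$t6=3-1=2
cmp $t6, 0  (cmp 2,0)
bne loop: taken
$t3=53+10=63
$t6=2-1=1
cmp $t6, 0  (cmp 1,0)
bne loop: taken
$t3=63+10=73
$t6=1-1=0
cmp $t6, 0  (cmp 0,0)
bne loop: not taken
halt.
Total executed instructions: 32.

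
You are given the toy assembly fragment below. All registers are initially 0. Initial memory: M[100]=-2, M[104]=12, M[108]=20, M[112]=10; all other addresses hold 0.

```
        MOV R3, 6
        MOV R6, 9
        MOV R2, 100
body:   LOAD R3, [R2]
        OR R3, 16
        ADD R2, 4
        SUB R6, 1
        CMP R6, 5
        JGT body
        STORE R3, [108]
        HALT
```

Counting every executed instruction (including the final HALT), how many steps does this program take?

after MOV R3, 6: R3=6
after MOV R6, 9: R6=9
after MOV R2, 100: R2=100
after LOAD R3, [R2]: R3=M[100]=-2
after OR R3, 16: R3=(-2)|16=-2
after ADD R2, 4: R2=100+4=104
after SUB R6, 1: R6=9-1=8
CMP R6, 5  (cmp 8,5)
JGT body: taken
after LOAD R3, [R2]: R3=M[104]=12
after OR R3, 16: R3=12|16=28
after ADD R2, 4: R2=104+4=108
after SUB R6, 1: R6=8-1=7
CMP R6, 5  (cmp 7,5)
JGT body: taken
after LOAD R3, [R2]: R3=M[108]=20
after OR R3, 16: R3=20|16=20
after ADD R2, 4: R2=108+4=112
after SUB R6, 1: R6=7-1=6
CMP R6, 5  (cmp 6,5)
JGT body: taken
after LOAD R3, [R2]: R3=M[112]=10
after OR R3, 16: R3=10|16=26
after ADD R2, 4: R2=112+4=116
after SUB R6, 1: R6=6-1=5
CMP R6, 5  (cmp 5,5)
JGT body: not taken
STORE R3, [108] → M[108]=26
halt.
Total executed instructions: 29.

29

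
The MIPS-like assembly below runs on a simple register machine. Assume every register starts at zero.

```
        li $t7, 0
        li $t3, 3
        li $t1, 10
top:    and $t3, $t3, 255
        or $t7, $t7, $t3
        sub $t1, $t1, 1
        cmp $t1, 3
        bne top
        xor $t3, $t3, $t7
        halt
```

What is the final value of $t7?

3

li $t7, 0 → $t7=0
li $t3, 3 → $t3=3
li $t1, 10 → $t1=10
and $t3, $t3, 255 → $t3=3&255=3
or $t7, $t7, $t3 → $t7=0|3=3
sub $t1, $t1, 1 → $t1=10-1=9
cmp $t1, 3  (cmp 9,3)
bne top: taken
and $t3, $t3, 255 → $t3=3&255=3
or $t7, $t7, $t3 → $t7=3|3=3
sub $t1, $t1, 1 → $t1=9-1=8
cmp $t1, 3  (cmp 8,3)
bne top: taken
and $t3, $t3, 255 → $t3=3&255=3
or $t7, $t7, $t3 → $t7=3|3=3
sub $t1, $t1, 1 → $t1=8-1=7
cmp $t1, 3  (cmp 7,3)
bne top: taken
and $t3, $t3, 255 → $t3=3&255=3
or $t7, $t7, $t3 → $t7=3|3=3
sub $t1, $t1, 1 → $t1=7-1=6
cmp $t1, 3  (cmp 6,3)
bne top: taken
and $t3, $t3, 255 → $t3=3&255=3
or $t7, $t7, $t3 → $t7=3|3=3
sub $t1, $t1, 1 → $t1=6-1=5
cmp $t1, 3  (cmp 5,3)
bne top: taken
and $t3, $t3, 255 → $t3=3&255=3
or $t7, $t7, $t3 → $t7=3|3=3
sub $t1, $t1, 1 → $t1=5-1=4
cmp $t1, 3  (cmp 4,3)
bne top: taken
and $t3, $t3, 255 → $t3=3&255=3
or $t7, $t7, $t3 → $t7=3|3=3
sub $t1, $t1, 1 → $t1=4-1=3
cmp $t1, 3  (cmp 3,3)
bne top: not taken
xor $t3, $t3, $t7 → $t3=3^3=0
halt.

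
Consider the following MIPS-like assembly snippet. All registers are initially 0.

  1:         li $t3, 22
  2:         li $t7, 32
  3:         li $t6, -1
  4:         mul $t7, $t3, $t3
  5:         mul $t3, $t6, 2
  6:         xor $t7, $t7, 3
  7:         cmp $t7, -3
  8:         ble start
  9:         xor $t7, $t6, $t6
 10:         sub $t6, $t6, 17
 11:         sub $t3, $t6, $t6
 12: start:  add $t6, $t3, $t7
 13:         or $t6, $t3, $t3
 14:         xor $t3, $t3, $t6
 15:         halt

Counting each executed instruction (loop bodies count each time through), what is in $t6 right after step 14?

$t3=22
$t7=32
$t6=-1
$t7=22*22=484
$t3=(-1)*2=-2
$t7=484^3=487
cmp $t7, -3  (cmp 487,-3)
ble start: not taken
$t7=(-1)^(-1)=0
$t6=(-1)-17=-18
$t3=(-18)-(-18)=0
$t6=0+0=0
$t6=0|0=0
$t3=0^0=0
After step 14: $t6 = 0.

0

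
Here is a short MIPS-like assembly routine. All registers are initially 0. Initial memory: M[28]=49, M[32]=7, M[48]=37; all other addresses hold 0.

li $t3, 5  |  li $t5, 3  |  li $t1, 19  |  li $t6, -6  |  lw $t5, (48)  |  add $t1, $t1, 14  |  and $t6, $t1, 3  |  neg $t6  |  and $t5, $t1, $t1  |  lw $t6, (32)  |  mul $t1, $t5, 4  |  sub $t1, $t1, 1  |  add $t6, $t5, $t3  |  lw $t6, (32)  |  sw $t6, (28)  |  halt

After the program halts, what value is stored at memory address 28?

li $t3, 5 → $t3=5
li $t5, 3 → $t5=3
li $t1, 19 → $t1=19
li $t6, -6 → $t6=-6
lw $t5, (48) → $t5=M[48]=37
add $t1, $t1, 14 → $t1=19+14=33
and $t6, $t1, 3 → $t6=33&3=1
neg $t6 → $t6=-(1)=-1
and $t5, $t1, $t1 → $t5=33&33=33
lw $t6, (32) → $t6=M[32]=7
mul $t1, $t5, 4 → $t1=33*4=132
sub $t1, $t1, 1 → $t1=132-1=131
add $t6, $t5, $t3 → $t6=33+5=38
lw $t6, (32) → $t6=M[32]=7
sw $t6, (28) → M[28]=7
halt.

7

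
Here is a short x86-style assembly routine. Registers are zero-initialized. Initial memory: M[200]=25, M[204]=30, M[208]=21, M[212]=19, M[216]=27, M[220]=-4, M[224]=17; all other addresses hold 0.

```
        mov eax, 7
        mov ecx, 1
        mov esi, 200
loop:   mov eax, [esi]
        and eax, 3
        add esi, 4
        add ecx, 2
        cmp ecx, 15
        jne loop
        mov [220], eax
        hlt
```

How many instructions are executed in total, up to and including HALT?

eax=7
ecx=1
esi=200
eax=M[200]=25
eax=25&3=1
esi=200+4=204
ecx=1+2=3
cmp ecx, 15  (cmp 3,15)
jne loop: taken
eax=M[204]=30
eax=30&3=2
esi=204+4=208
ecx=3+2=5
cmp ecx, 15  (cmp 5,15)
jne loop: taken
eax=M[208]=21
eax=21&3=1
esi=208+4=212
ecx=5+2=7
cmp ecx, 15  (cmp 7,15)
jne loop: taken
eax=M[212]=19
eax=19&3=3
esi=212+4=216
ecx=7+2=9
cmp ecx, 15  (cmp 9,15)
jne loop: taken
eax=M[216]=27
eax=27&3=3
esi=216+4=220
ecx=9+2=11
cmp ecx, 15  (cmp 11,15)
jne loop: taken
eax=M[220]=-4
eax=(-4)&3=0
esi=220+4=224
ecx=11+2=13
cmp ecx, 15  (cmp 13,15)
jne loop: taken
eax=M[224]=17
eax=17&3=1
esi=224+4=228
ecx=13+2=15
cmp ecx, 15  (cmp 15,15)
jne loop: not taken
mov [220], eax → M[220]=1
halt.
Total executed instructions: 47.

47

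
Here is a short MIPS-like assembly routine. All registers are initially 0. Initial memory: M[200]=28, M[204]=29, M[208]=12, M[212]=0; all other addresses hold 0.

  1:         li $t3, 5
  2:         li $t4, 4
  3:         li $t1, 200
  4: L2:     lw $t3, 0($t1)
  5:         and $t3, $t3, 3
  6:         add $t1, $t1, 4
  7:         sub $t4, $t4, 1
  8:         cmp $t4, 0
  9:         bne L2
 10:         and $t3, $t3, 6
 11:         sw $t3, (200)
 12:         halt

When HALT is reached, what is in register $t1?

$t3=5
$t4=4
$t1=200
$t3=M[200]=28
$t3=28&3=0
$t1=200+4=204
$t4=4-1=3
cmp $t4, 0  (cmp 3,0)
bne L2: taken
$t3=M[204]=29
$t3=29&3=1
$t1=204+4=208
$t4=3-1=2
cmp $t4, 0  (cmp 2,0)
bne L2: taken
$t3=M[208]=12
$t3=12&3=0
$t1=208+4=212
$t4=2-1=1
cmp $t4, 0  (cmp 1,0)
bne L2: taken
$t3=M[212]=0
$t3=0&3=0
$t1=212+4=216
$t4=1-1=0
cmp $t4, 0  (cmp 0,0)
bne L2: not taken
$t3=0&6=0
sw $t3, (200) → M[200]=0
halt.

216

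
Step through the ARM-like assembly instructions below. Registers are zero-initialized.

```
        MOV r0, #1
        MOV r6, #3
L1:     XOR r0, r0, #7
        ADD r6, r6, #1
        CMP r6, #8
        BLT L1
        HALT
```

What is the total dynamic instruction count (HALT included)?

23

after MOV r0, #1: r0=1
after MOV r6, #3: r6=3
after XOR r0, r0, #7: r0=1^7=6
after ADD r6, r6, #1: r6=3+1=4
CMP r6, #8  (cmp 4,8)
BLT L1: taken
after XOR r0, r0, #7: r0=6^7=1
after ADD r6, r6, #1: r6=4+1=5
CMP r6, #8  (cmp 5,8)
BLT L1: taken
after XOR r0, r0, #7: r0=1^7=6
after ADD r6, r6, #1: r6=5+1=6
CMP r6, #8  (cmp 6,8)
BLT L1: taken
after XOR r0, r0, #7: r0=6^7=1
after ADD r6, r6, #1: r6=6+1=7
CMP r6, #8  (cmp 7,8)
BLT L1: taken
after XOR r0, r0, #7: r0=1^7=6
after ADD r6, r6, #1: r6=7+1=8
CMP r6, #8  (cmp 8,8)
BLT L1: not taken
halt.
Total executed instructions: 23.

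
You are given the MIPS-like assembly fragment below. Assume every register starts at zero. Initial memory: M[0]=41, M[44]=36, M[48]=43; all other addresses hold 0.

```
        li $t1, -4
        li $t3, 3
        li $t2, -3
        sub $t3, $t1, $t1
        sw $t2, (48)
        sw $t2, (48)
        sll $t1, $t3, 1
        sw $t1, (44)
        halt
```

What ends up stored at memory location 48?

-3

$t1=-4
$t3=3
$t2=-3
$t3=(-4)-(-4)=0
sw $t2, (48) → M[48]=-3
sw $t2, (48) → M[48]=-3
$t1=0<<1=0
sw $t1, (44) → M[44]=0
halt.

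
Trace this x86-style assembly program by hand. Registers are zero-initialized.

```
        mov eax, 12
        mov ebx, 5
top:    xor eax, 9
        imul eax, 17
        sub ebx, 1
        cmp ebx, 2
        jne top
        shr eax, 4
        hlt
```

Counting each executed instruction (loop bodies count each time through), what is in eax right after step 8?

eax=12
ebx=5
eax=12^9=5
eax=5*17=85
ebx=5-1=4
cmp ebx, 2  (cmp 4,2)
jne top: taken
eax=85^9=92
After step 8: eax = 92.

92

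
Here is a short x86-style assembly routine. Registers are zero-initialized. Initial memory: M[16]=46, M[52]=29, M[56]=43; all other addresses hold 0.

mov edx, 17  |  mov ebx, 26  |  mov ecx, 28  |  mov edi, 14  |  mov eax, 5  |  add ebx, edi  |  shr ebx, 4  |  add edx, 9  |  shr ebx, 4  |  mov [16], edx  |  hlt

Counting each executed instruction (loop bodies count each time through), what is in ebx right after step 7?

mov edx, 17 → edx=17
mov ebx, 26 → ebx=26
mov ecx, 28 → ecx=28
mov edi, 14 → edi=14
mov eax, 5 → eax=5
add ebx, edi → ebx=26+14=40
shr ebx, 4 → ebx=40>>4=2
After step 7: ebx = 2.

2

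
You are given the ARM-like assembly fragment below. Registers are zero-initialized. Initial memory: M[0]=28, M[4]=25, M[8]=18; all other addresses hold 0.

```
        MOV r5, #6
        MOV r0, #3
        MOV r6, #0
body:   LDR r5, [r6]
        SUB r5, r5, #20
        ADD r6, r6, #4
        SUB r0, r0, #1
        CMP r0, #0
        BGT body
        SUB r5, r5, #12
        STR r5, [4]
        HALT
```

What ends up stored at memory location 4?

-14

r5=6
r0=3
r6=0
r5=M[0]=28
r5=28-20=8
r6=0+4=4
r0=3-1=2
CMP r0, #0  (cmp 2,0)
BGT body: taken
r5=M[4]=25
r5=25-20=5
r6=4+4=8
r0=2-1=1
CMP r0, #0  (cmp 1,0)
BGT body: taken
r5=M[8]=18
r5=18-20=-2
r6=8+4=12
r0=1-1=0
CMP r0, #0  (cmp 0,0)
BGT body: not taken
r5=(-2)-12=-14
STR r5, [4] → M[4]=-14
halt.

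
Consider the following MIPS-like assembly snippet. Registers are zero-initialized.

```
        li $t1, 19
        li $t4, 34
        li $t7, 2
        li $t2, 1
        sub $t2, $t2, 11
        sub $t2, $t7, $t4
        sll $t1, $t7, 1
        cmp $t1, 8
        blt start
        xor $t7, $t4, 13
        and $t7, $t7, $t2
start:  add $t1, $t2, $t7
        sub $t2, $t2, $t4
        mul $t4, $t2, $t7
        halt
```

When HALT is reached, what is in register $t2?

-66

$t1=19
$t4=34
$t7=2
$t2=1
$t2=1-11=-10
$t2=2-34=-32
$t1=2<<1=4
cmp $t1, 8  (cmp 4,8)
blt start: taken
$t1=(-32)+2=-30
$t2=(-32)-34=-66
$t4=(-66)*2=-132
halt.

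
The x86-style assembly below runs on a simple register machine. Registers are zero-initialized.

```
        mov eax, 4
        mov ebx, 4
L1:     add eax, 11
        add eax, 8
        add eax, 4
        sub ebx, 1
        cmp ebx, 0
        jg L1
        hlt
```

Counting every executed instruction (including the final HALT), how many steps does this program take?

27

after mov eax, 4: eax=4
after mov ebx, 4: ebx=4
after add eax, 11: eax=4+11=15
after add eax, 8: eax=15+8=23
after add eax, 4: eax=23+4=27
after sub ebx, 1: ebx=4-1=3
cmp ebx, 0  (cmp 3,0)
jg L1: taken
after add eax, 11: eax=27+11=38
after add eax, 8: eax=38+8=46
after add eax, 4: eax=46+4=50
after sub ebx, 1: ebx=3-1=2
cmp ebx, 0  (cmp 2,0)
jg L1: taken
after add eax, 11: eax=50+11=61
after add eax, 8: eax=61+8=69
after add eax, 4: eax=69+4=73
after sub ebx, 1: ebx=2-1=1
cmp ebx, 0  (cmp 1,0)
jg L1: taken
after add eax, 11: eax=73+11=84
after add eax, 8: eax=84+8=92
after add eax, 4: eax=92+4=96
after sub ebx, 1: ebx=1-1=0
cmp ebx, 0  (cmp 0,0)
jg L1: not taken
halt.
Total executed instructions: 27.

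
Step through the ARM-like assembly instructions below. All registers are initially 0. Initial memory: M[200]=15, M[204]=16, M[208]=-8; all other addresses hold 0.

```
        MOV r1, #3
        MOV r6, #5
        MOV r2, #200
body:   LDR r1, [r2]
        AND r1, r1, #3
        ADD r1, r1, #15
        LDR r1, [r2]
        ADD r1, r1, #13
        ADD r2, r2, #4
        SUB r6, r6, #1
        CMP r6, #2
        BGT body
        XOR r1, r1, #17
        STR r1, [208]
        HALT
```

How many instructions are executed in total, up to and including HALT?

33

MOV r1, #3 → r1=3
MOV r6, #5 → r6=5
MOV r2, #200 → r2=200
LDR r1, [r2] → r1=M[200]=15
AND r1, r1, #3 → r1=15&3=3
ADD r1, r1, #15 → r1=3+15=18
LDR r1, [r2] → r1=M[200]=15
ADD r1, r1, #13 → r1=15+13=28
ADD r2, r2, #4 → r2=200+4=204
SUB r6, r6, #1 → r6=5-1=4
CMP r6, #2  (cmp 4,2)
BGT body: taken
LDR r1, [r2] → r1=M[204]=16
AND r1, r1, #3 → r1=16&3=0
ADD r1, r1, #15 → r1=0+15=15
LDR r1, [r2] → r1=M[204]=16
ADD r1, r1, #13 → r1=16+13=29
ADD r2, r2, #4 → r2=204+4=208
SUB r6, r6, #1 → r6=4-1=3
CMP r6, #2  (cmp 3,2)
BGT body: taken
LDR r1, [r2] → r1=M[208]=-8
AND r1, r1, #3 → r1=(-8)&3=0
ADD r1, r1, #15 → r1=0+15=15
LDR r1, [r2] → r1=M[208]=-8
ADD r1, r1, #13 → r1=(-8)+13=5
ADD r2, r2, #4 → r2=208+4=212
SUB r6, r6, #1 → r6=3-1=2
CMP r6, #2  (cmp 2,2)
BGT body: not taken
XOR r1, r1, #17 → r1=5^17=20
STR r1, [208] → M[208]=20
halt.
Total executed instructions: 33.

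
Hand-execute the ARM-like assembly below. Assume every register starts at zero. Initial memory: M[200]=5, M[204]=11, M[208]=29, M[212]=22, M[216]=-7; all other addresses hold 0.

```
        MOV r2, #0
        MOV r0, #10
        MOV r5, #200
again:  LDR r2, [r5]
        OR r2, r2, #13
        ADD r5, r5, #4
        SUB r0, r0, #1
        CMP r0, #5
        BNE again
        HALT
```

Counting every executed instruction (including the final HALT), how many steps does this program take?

after MOV r2, #0: r2=0
after MOV r0, #10: r0=10
after MOV r5, #200: r5=200
after LDR r2, [r5]: r2=M[200]=5
after OR r2, r2, #13: r2=5|13=13
after ADD r5, r5, #4: r5=200+4=204
after SUB r0, r0, #1: r0=10-1=9
CMP r0, #5  (cmp 9,5)
BNE again: taken
after LDR r2, [r5]: r2=M[204]=11
after OR r2, r2, #13: r2=11|13=15
after ADD r5, r5, #4: r5=204+4=208
after SUB r0, r0, #1: r0=9-1=8
CMP r0, #5  (cmp 8,5)
BNE again: taken
after LDR r2, [r5]: r2=M[208]=29
after OR r2, r2, #13: r2=29|13=29
after ADD r5, r5, #4: r5=208+4=212
after SUB r0, r0, #1: r0=8-1=7
CMP r0, #5  (cmp 7,5)
BNE again: taken
after LDR r2, [r5]: r2=M[212]=22
after OR r2, r2, #13: r2=22|13=31
after ADD r5, r5, #4: r5=212+4=216
after SUB r0, r0, #1: r0=7-1=6
CMP r0, #5  (cmp 6,5)
BNE again: taken
after LDR r2, [r5]: r2=M[216]=-7
after OR r2, r2, #13: r2=(-7)|13=-3
after ADD r5, r5, #4: r5=216+4=220
after SUB r0, r0, #1: r0=6-1=5
CMP r0, #5  (cmp 5,5)
BNE again: not taken
halt.
Total executed instructions: 34.

34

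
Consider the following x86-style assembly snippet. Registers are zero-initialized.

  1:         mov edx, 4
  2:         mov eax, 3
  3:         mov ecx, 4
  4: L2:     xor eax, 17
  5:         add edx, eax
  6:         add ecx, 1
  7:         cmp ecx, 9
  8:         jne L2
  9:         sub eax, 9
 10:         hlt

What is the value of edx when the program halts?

64

mov edx, 4 → edx=4
mov eax, 3 → eax=3
mov ecx, 4 → ecx=4
xor eax, 17 → eax=3^17=18
add edx, eax → edx=4+18=22
add ecx, 1 → ecx=4+1=5
cmp ecx, 9  (cmp 5,9)
jne L2: taken
xor eax, 17 → eax=18^17=3
add edx, eax → edx=22+3=25
add ecx, 1 → ecx=5+1=6
cmp ecx, 9  (cmp 6,9)
jne L2: taken
xor eax, 17 → eax=3^17=18
add edx, eax → edx=25+18=43
add ecx, 1 → ecx=6+1=7
cmp ecx, 9  (cmp 7,9)
jne L2: taken
xor eax, 17 → eax=18^17=3
add edx, eax → edx=43+3=46
add ecx, 1 → ecx=7+1=8
cmp ecx, 9  (cmp 8,9)
jne L2: taken
xor eax, 17 → eax=3^17=18
add edx, eax → edx=46+18=64
add ecx, 1 → ecx=8+1=9
cmp ecx, 9  (cmp 9,9)
jne L2: not taken
sub eax, 9 → eax=18-9=9
halt.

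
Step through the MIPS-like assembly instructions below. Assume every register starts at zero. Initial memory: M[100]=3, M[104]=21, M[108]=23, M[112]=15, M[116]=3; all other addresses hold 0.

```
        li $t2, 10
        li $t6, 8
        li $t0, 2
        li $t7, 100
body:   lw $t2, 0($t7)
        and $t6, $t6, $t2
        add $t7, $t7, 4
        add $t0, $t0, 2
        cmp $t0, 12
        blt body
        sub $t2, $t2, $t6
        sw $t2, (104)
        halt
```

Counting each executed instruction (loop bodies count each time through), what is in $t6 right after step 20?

$t2=10
$t6=8
$t0=2
$t7=100
$t2=M[100]=3
$t6=8&3=0
$t7=100+4=104
$t0=2+2=4
cmp $t0, 12  (cmp 4,12)
blt body: taken
$t2=M[104]=21
$t6=0&21=0
$t7=104+4=108
$t0=4+2=6
cmp $t0, 12  (cmp 6,12)
blt body: taken
$t2=M[108]=23
$t6=0&23=0
$t7=108+4=112
$t0=6+2=8
After step 20: $t6 = 0.

0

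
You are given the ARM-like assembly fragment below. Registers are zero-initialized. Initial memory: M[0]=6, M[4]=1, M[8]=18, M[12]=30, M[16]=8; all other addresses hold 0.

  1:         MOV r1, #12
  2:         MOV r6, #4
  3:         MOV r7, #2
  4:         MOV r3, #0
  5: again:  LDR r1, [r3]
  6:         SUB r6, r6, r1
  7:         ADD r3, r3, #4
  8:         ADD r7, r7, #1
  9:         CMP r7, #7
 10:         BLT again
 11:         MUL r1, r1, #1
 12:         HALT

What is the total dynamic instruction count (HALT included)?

r1=12
r6=4
r7=2
r3=0
r1=M[0]=6
r6=4-6=-2
r3=0+4=4
r7=2+1=3
CMP r7, #7  (cmp 3,7)
BLT again: taken
r1=M[4]=1
r6=(-2)-1=-3
r3=4+4=8
r7=3+1=4
CMP r7, #7  (cmp 4,7)
BLT again: taken
r1=M[8]=18
r6=(-3)-18=-21
r3=8+4=12
r7=4+1=5
CMP r7, #7  (cmp 5,7)
BLT again: taken
r1=M[12]=30
r6=(-21)-30=-51
r3=12+4=16
r7=5+1=6
CMP r7, #7  (cmp 6,7)
BLT again: taken
r1=M[16]=8
r6=(-51)-8=-59
r3=16+4=20
r7=6+1=7
CMP r7, #7  (cmp 7,7)
BLT again: not taken
r1=8*1=8
halt.
Total executed instructions: 36.

36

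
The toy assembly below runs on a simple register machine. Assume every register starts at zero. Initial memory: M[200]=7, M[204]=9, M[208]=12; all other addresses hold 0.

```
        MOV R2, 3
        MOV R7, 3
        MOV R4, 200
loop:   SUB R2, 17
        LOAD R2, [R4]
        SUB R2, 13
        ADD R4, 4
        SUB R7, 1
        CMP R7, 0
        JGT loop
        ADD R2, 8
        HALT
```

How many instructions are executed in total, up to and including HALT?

26

R2=3
R7=3
R4=200
R2=3-17=-14
R2=M[200]=7
R2=7-13=-6
R4=200+4=204
R7=3-1=2
CMP R7, 0  (cmp 2,0)
JGT loop: taken
R2=(-6)-17=-23
R2=M[204]=9
R2=9-13=-4
R4=204+4=208
R7=2-1=1
CMP R7, 0  (cmp 1,0)
JGT loop: taken
R2=(-4)-17=-21
R2=M[208]=12
R2=12-13=-1
R4=208+4=212
R7=1-1=0
CMP R7, 0  (cmp 0,0)
JGT loop: not taken
R2=(-1)+8=7
halt.
Total executed instructions: 26.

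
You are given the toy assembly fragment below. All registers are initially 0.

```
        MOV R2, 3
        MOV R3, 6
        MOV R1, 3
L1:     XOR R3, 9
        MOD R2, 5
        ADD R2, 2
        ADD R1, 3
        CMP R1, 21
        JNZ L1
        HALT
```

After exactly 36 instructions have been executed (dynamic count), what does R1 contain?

after MOV R2, 3: R2=3
after MOV R3, 6: R3=6
after MOV R1, 3: R1=3
after XOR R3, 9: R3=6^9=15
after MOD R2, 5: R2=3%5=3
after ADD R2, 2: R2=3+2=5
after ADD R1, 3: R1=3+3=6
CMP R1, 21  (cmp 6,21)
JNZ L1: taken
after XOR R3, 9: R3=15^9=6
after MOD R2, 5: R2=5%5=0
after ADD R2, 2: R2=0+2=2
after ADD R1, 3: R1=6+3=9
CMP R1, 21  (cmp 9,21)
JNZ L1: taken
after XOR R3, 9: R3=6^9=15
after MOD R2, 5: R2=2%5=2
after ADD R2, 2: R2=2+2=4
after ADD R1, 3: R1=9+3=12
CMP R1, 21  (cmp 12,21)
JNZ L1: taken
after XOR R3, 9: R3=15^9=6
after MOD R2, 5: R2=4%5=4
after ADD R2, 2: R2=4+2=6
after ADD R1, 3: R1=12+3=15
CMP R1, 21  (cmp 15,21)
JNZ L1: taken
after XOR R3, 9: R3=6^9=15
after MOD R2, 5: R2=6%5=1
after ADD R2, 2: R2=1+2=3
after ADD R1, 3: R1=15+3=18
CMP R1, 21  (cmp 18,21)
JNZ L1: taken
after XOR R3, 9: R3=15^9=6
after MOD R2, 5: R2=3%5=3
after ADD R2, 2: R2=3+2=5
After step 36: R1 = 18.

18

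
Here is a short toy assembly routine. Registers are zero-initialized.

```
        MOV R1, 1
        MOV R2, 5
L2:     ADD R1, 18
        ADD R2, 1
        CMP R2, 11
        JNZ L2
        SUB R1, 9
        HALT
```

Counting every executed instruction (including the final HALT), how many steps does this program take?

28

R1=1
R2=5
R1=1+18=19
R2=5+1=6
CMP R2, 11  (cmp 6,11)
JNZ L2: taken
R1=19+18=37
R2=6+1=7
CMP R2, 11  (cmp 7,11)
JNZ L2: taken
R1=37+18=55
R2=7+1=8
CMP R2, 11  (cmp 8,11)
JNZ L2: taken
R1=55+18=73
R2=8+1=9
CMP R2, 11  (cmp 9,11)
JNZ L2: taken
R1=73+18=91
R2=9+1=10
CMP R2, 11  (cmp 10,11)
JNZ L2: taken
R1=91+18=109
R2=10+1=11
CMP R2, 11  (cmp 11,11)
JNZ L2: not taken
R1=109-9=100
halt.
Total executed instructions: 28.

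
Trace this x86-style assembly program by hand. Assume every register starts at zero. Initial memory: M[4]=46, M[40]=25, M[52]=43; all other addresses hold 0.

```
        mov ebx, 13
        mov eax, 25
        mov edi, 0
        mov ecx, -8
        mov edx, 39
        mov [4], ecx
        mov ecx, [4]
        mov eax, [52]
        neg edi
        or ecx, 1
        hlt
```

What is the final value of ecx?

after mov ebx, 13: ebx=13
after mov eax, 25: eax=25
after mov edi, 0: edi=0
after mov ecx, -8: ecx=-8
after mov edx, 39: edx=39
mov [4], ecx → M[4]=-8
after mov ecx, [4]: ecx=M[4]=-8
after mov eax, [52]: eax=M[52]=43
after neg edi: edi=-(0)=0
after or ecx, 1: ecx=(-8)|1=-7
halt.

-7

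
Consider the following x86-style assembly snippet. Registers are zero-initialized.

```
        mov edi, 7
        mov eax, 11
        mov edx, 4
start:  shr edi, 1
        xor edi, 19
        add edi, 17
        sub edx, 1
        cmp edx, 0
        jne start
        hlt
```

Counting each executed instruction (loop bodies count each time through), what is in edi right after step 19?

42

after mov edi, 7: edi=7
after mov eax, 11: eax=11
after mov edx, 4: edx=4
after shr edi, 1: edi=7>>1=3
after xor edi, 19: edi=3^19=16
after add edi, 17: edi=16+17=33
after sub edx, 1: edx=4-1=3
cmp edx, 0  (cmp 3,0)
jne start: taken
after shr edi, 1: edi=33>>1=16
after xor edi, 19: edi=16^19=3
after add edi, 17: edi=3+17=20
after sub edx, 1: edx=3-1=2
cmp edx, 0  (cmp 2,0)
jne start: taken
after shr edi, 1: edi=20>>1=10
after xor edi, 19: edi=10^19=25
after add edi, 17: edi=25+17=42
after sub edx, 1: edx=2-1=1
After step 19: edi = 42.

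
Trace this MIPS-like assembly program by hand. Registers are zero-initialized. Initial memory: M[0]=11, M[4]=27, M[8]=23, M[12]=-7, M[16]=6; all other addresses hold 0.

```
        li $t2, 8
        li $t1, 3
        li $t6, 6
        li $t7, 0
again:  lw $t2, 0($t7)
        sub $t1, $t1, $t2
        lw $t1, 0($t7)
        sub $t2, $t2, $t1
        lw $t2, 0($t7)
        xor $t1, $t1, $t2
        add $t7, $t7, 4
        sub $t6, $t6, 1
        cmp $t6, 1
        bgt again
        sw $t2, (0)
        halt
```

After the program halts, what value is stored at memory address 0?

li $t2, 8 → $t2=8
li $t1, 3 → $t1=3
li $t6, 6 → $t6=6
li $t7, 0 → $t7=0
lw $t2, 0($t7) → $t2=M[0]=11
sub $t1, $t1, $t2 → $t1=3-11=-8
lw $t1, 0($t7) → $t1=M[0]=11
sub $t2, $t2, $t1 → $t2=11-11=0
lw $t2, 0($t7) → $t2=M[0]=11
xor $t1, $t1, $t2 → $t1=11^11=0
add $t7, $t7, 4 → $t7=0+4=4
sub $t6, $t6, 1 → $t6=6-1=5
cmp $t6, 1  (cmp 5,1)
bgt again: taken
lw $t2, 0($t7) → $t2=M[4]=27
sub $t1, $t1, $t2 → $t1=0-27=-27
lw $t1, 0($t7) → $t1=M[4]=27
sub $t2, $t2, $t1 → $t2=27-27=0
lw $t2, 0($t7) → $t2=M[4]=27
xor $t1, $t1, $t2 → $t1=27^27=0
add $t7, $t7, 4 → $t7=4+4=8
sub $t6, $t6, 1 → $t6=5-1=4
cmp $t6, 1  (cmp 4,1)
bgt again: taken
lw $t2, 0($t7) → $t2=M[8]=23
sub $t1, $t1, $t2 → $t1=0-23=-23
lw $t1, 0($t7) → $t1=M[8]=23
sub $t2, $t2, $t1 → $t2=23-23=0
lw $t2, 0($t7) → $t2=M[8]=23
xor $t1, $t1, $t2 → $t1=23^23=0
add $t7, $t7, 4 → $t7=8+4=12
sub $t6, $t6, 1 → $t6=4-1=3
cmp $t6, 1  (cmp 3,1)
bgt again: taken
lw $t2, 0($t7) → $t2=M[12]=-7
sub $t1, $t1, $t2 → $t1=0-(-7)=7
lw $t1, 0($t7) → $t1=M[12]=-7
sub $t2, $t2, $t1 → $t2=(-7)-(-7)=0
lw $t2, 0($t7) → $t2=M[12]=-7
xor $t1, $t1, $t2 → $t1=(-7)^(-7)=0
add $t7, $t7, 4 → $t7=12+4=16
sub $t6, $t6, 1 → $t6=3-1=2
cmp $t6, 1  (cmp 2,1)
bgt again: taken
lw $t2, 0($t7) → $t2=M[16]=6
sub $t1, $t1, $t2 → $t1=0-6=-6
lw $t1, 0($t7) → $t1=M[16]=6
sub $t2, $t2, $t1 → $t2=6-6=0
lw $t2, 0($t7) → $t2=M[16]=6
xor $t1, $t1, $t2 → $t1=6^6=0
add $t7, $t7, 4 → $t7=16+4=20
sub $t6, $t6, 1 → $t6=2-1=1
cmp $t6, 1  (cmp 1,1)
bgt again: not taken
sw $t2, (0) → M[0]=6
halt.

6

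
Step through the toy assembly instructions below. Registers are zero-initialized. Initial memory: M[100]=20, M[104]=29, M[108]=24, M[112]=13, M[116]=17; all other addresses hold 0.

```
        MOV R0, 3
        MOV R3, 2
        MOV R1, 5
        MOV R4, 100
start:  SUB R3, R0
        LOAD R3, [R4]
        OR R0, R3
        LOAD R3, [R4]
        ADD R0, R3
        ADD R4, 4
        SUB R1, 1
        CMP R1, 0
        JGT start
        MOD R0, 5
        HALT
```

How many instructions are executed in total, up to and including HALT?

51

R0=3
R3=2
R1=5
R4=100
R3=2-3=-1
R3=M[100]=20
R0=3|20=23
R3=M[100]=20
R0=23+20=43
R4=100+4=104
R1=5-1=4
CMP R1, 0  (cmp 4,0)
JGT start: taken
R3=20-43=-23
R3=M[104]=29
R0=43|29=63
R3=M[104]=29
R0=63+29=92
R4=104+4=108
R1=4-1=3
CMP R1, 0  (cmp 3,0)
JGT start: taken
R3=29-92=-63
R3=M[108]=24
R0=92|24=92
R3=M[108]=24
R0=92+24=116
R4=108+4=112
R1=3-1=2
CMP R1, 0  (cmp 2,0)
JGT start: taken
R3=24-116=-92
R3=M[112]=13
R0=116|13=125
R3=M[112]=13
R0=125+13=138
R4=112+4=116
R1=2-1=1
CMP R1, 0  (cmp 1,0)
JGT start: taken
R3=13-138=-125
R3=M[116]=17
R0=138|17=155
R3=M[116]=17
R0=155+17=172
R4=116+4=120
R1=1-1=0
CMP R1, 0  (cmp 0,0)
JGT start: not taken
R0=172%5=2
halt.
Total executed instructions: 51.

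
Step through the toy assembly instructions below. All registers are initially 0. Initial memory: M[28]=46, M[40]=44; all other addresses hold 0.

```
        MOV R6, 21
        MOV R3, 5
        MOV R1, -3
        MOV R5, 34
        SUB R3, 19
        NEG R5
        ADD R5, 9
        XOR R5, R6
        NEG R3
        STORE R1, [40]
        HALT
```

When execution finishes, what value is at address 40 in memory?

R6=21
R3=5
R1=-3
R5=34
R3=5-19=-14
R5=-(34)=-34
R5=(-34)+9=-25
R5=(-25)^21=-14
R3=-(-14)=14
STORE R1, [40] → M[40]=-3
halt.

-3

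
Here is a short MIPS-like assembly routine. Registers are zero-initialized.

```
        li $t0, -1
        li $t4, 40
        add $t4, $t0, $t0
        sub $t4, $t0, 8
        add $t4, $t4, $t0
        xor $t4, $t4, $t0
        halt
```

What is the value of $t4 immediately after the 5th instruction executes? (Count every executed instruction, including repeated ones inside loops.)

-10

after li $t0, -1: $t0=-1
after li $t4, 40: $t4=40
after add $t4, $t0, $t0: $t4=(-1)+(-1)=-2
after sub $t4, $t0, 8: $t4=(-1)-8=-9
after add $t4, $t4, $t0: $t4=(-9)+(-1)=-10
After step 5: $t4 = -10.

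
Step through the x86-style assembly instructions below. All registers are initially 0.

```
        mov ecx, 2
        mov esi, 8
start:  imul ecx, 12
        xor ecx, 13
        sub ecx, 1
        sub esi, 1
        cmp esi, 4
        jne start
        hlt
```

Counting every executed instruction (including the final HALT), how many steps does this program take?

ecx=2
esi=8
ecx=2*12=24
ecx=24^13=21
ecx=21-1=20
esi=8-1=7
cmp esi, 4  (cmp 7,4)
jne start: taken
ecx=20*12=240
ecx=240^13=253
ecx=253-1=252
esi=7-1=6
cmp esi, 4  (cmp 6,4)
jne start: taken
ecx=252*12=3024
ecx=3024^13=3037
ecx=3037-1=3036
esi=6-1=5
cmp esi, 4  (cmp 5,4)
jne start: taken
ecx=3036*12=36432
ecx=36432^13=36445
ecx=36445-1=36444
esi=5-1=4
cmp esi, 4  (cmp 4,4)
jne start: not taken
halt.
Total executed instructions: 27.

27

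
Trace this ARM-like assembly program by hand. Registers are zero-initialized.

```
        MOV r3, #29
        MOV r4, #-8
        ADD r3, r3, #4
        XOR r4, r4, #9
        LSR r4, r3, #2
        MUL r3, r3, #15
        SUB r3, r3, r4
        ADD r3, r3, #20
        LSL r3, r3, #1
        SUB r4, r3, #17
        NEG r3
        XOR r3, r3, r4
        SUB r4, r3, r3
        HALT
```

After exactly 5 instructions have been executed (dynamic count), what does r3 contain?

MOV r3, #29 → r3=29
MOV r4, #-8 → r4=-8
ADD r3, r3, #4 → r3=29+4=33
XOR r4, r4, #9 → r4=(-8)^9=-15
LSR r4, r3, #2 → r4=33>>2=8
After step 5: r3 = 33.

33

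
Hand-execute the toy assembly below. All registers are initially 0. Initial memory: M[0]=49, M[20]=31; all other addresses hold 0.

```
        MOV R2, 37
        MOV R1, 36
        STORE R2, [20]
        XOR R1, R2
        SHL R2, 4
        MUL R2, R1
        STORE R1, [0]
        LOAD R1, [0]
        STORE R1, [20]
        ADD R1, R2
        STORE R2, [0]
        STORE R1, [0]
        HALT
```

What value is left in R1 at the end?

after MOV R2, 37: R2=37
after MOV R1, 36: R1=36
STORE R2, [20] → M[20]=37
after XOR R1, R2: R1=36^37=1
after SHL R2, 4: R2=37<<4=592
after MUL R2, R1: R2=592*1=592
STORE R1, [0] → M[0]=1
after LOAD R1, [0]: R1=M[0]=1
STORE R1, [20] → M[20]=1
after ADD R1, R2: R1=1+592=593
STORE R2, [0] → M[0]=592
STORE R1, [0] → M[0]=593
halt.

593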